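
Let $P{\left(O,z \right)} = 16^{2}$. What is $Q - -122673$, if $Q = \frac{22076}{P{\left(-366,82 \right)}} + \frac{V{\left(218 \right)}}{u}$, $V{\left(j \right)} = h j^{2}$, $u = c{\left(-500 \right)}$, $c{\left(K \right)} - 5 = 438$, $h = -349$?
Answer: $\frac{2418973749}{28352} \approx 85319.0$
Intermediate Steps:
$c{\left(K \right)} = 443$ ($c{\left(K \right)} = 5 + 438 = 443$)
$P{\left(O,z \right)} = 256$
$u = 443$
$V{\left(j \right)} = - 349 j^{2}$
$Q = - \frac{1059051147}{28352}$ ($Q = \frac{22076}{256} + \frac{\left(-349\right) 218^{2}}{443} = 22076 \cdot \frac{1}{256} + \left(-349\right) 47524 \cdot \frac{1}{443} = \frac{5519}{64} - \frac{16585876}{443} = - \frac{1059051147}{28352} \approx -37354.0$)
$Q - -122673 = - \frac{1059051147}{28352} - -122673 = - \frac{1059051147}{28352} + 122673 = \frac{2418973749}{28352}$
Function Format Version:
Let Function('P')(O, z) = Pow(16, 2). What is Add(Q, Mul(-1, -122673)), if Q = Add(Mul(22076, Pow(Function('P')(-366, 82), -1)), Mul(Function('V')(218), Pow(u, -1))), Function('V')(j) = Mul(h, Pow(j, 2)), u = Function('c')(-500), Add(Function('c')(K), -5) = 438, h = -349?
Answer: Rational(2418973749, 28352) ≈ 85319.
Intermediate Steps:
Function('c')(K) = 443 (Function('c')(K) = Add(5, 438) = 443)
Function('P')(O, z) = 256
u = 443
Function('V')(j) = Mul(-349, Pow(j, 2))
Q = Rational(-1059051147, 28352) (Q = Add(Mul(22076, Pow(256, -1)), Mul(Mul(-349, Pow(218, 2)), Pow(443, -1))) = Add(Mul(22076, Rational(1, 256)), Mul(Mul(-349, 47524), Rational(1, 443))) = Add(Rational(5519, 64), Mul(-16585876, Rational(1, 443))) = Add(Rational(5519, 64), Rational(-16585876, 443)) = Rational(-1059051147, 28352) ≈ -37354.)
Add(Q, Mul(-1, -122673)) = Add(Rational(-1059051147, 28352), Mul(-1, -122673)) = Add(Rational(-1059051147, 28352), 122673) = Rational(2418973749, 28352)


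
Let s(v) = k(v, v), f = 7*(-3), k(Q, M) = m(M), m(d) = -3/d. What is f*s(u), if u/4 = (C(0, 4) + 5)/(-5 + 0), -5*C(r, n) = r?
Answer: -63/4 ≈ -15.750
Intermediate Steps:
C(r, n) = -r/5
k(Q, M) = -3/M
f = -21
u = -4 (u = 4*((-⅕*0 + 5)/(-5 + 0)) = 4*((0 + 5)/(-5)) = 4*(5*(-⅕)) = 4*(-1) = -4)
s(v) = -3/v
f*s(u) = -(-63)/(-4) = -(-63)*(-1)/4 = -21*¾ = -63/4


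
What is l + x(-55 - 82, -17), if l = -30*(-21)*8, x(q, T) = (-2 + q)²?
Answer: 24361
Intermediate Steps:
l = 5040 (l = 630*8 = 5040)
l + x(-55 - 82, -17) = 5040 + (-2 + (-55 - 82))² = 5040 + (-2 - 137)² = 5040 + (-139)² = 5040 + 19321 = 24361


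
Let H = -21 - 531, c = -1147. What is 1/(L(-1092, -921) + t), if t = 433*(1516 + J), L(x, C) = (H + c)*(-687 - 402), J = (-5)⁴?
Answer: 1/2777264 ≈ 3.6007e-7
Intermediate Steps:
H = -552
J = 625
L(x, C) = 1850211 (L(x, C) = (-552 - 1147)*(-687 - 402) = -1699*(-1089) = 1850211)
t = 927053 (t = 433*(1516 + 625) = 433*2141 = 927053)
1/(L(-1092, -921) + t) = 1/(1850211 + 927053) = 1/2777264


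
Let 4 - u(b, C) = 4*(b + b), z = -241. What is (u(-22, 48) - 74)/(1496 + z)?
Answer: 106/1255 ≈ 0.084462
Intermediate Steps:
u(b, C) = 4 - 8*b (u(b, C) = 4 - 4*(b + b) = 4 - 4*2*b = 4 - 8*b)
(u(-22, 48) - 74)/(1496 + z) = ((4 - 8*(-22)) - 74)/(1496 - 241) = ((4 + 176) - 74)/1255 = (180 - 74)*(1/1255) = 106*(1/1255) = 106/1255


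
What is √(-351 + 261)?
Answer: 3*I*√10 ≈ 9.4868*I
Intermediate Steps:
√(-351 + 261) = √(-90) = 3*I*√10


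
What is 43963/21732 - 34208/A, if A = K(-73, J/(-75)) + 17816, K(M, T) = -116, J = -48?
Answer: 2894737/32054700 ≈ 0.090306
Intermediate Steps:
A = 17700 (A = -116 + 17816 = 17700)
43963/21732 - 34208/A = 43963/21732 - 34208/17700 = 43963*(1/21732) - 34208*1/17700 = 43963/21732 - 8552/4425 = 2894737/32054700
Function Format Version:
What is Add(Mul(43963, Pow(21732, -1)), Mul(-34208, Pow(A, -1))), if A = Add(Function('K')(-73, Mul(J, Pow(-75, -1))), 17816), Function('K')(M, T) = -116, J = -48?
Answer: Rational(2894737, 32054700) ≈ 0.090306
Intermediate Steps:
A = 17700 (A = Add(-116, 17816) = 17700)
Add(Mul(43963, Pow(21732, -1)), Mul(-34208, Pow(A, -1))) = Add(Mul(43963, Pow(21732, -1)), Mul(-34208, Pow(17700, -1))) = Add(Mul(43963, Rational(1, 21732)), Mul(-34208, Rational(1, 17700))) = Add(Rational(43963, 21732), Rational(-8552, 4425)) = Rational(2894737, 32054700)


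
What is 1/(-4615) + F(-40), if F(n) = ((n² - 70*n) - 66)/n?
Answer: -400029/3692 ≈ -108.35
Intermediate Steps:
F(n) = (-66 + n² - 70*n)/n
1/(-4615) + F(-40) = 1/(-4615) + (-70 - 40 - 66/(-40)) = -1/4615 + (-70 - 40 - 66*(-1/40)) = -1/4615 + (-70 - 40 + 33/20) = -1/4615 - 2167/20 = -400029/3692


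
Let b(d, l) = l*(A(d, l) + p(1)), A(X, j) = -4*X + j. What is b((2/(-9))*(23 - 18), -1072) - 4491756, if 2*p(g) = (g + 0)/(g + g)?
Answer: -30128440/9 ≈ -3.3476e+6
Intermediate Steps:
p(g) = ¼ (p(g) = ((g + 0)/(g + g))/2 = (g/((2*g)))/2 = (g*(1/(2*g)))/2 = (½)*(½) = ¼)
A(X, j) = j - 4*X
b(d, l) = l*(¼ + l - 4*d) (b(d, l) = l*((l - 4*d) + ¼) = l*(¼ + l - 4*d))
b((2/(-9))*(23 - 18), -1072) - 4491756 = (¼)*(-1072)*(1 - 16*2/(-9)*(23 - 18) + 4*(-1072)) - 4491756 = (¼)*(-1072)*(1 - 16*2*(-⅑)*5 - 4288) - 4491756 = (¼)*(-1072)*(1 - (-32)*5/9 - 4288) - 4491756 = (¼)*(-1072)*(1 - 16*(-10/9) - 4288) - 4491756 = (¼)*(-1072)*(1 + 160/9 - 4288) - 4491756 = (¼)*(-1072)*(-38423/9) - 4491756 = 10297364/9 - 4491756 = -30128440/9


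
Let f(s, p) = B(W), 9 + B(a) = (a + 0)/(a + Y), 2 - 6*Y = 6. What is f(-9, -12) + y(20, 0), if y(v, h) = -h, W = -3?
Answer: -90/11 ≈ -8.1818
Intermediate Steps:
Y = -2/3 (Y = 1/3 - 1/6*6 = 1/3 - 1 = -2/3 ≈ -0.66667)
B(a) = -9 + a/(-2/3 + a) (B(a) = -9 + (a + 0)/(a - 2/3) = -9 + a/(-2/3 + a))
f(s, p) = -90/11 (f(s, p) = 6*(3 - 4*(-3))/(-2 + 3*(-3)) = 6*(3 + 12)/(-2 - 9) = 6*15/(-11) = 6*(-1/11)*15 = -90/11)
f(-9, -12) + y(20, 0) = -90/11 - 1*0 = -90/11 + 0 = -90/11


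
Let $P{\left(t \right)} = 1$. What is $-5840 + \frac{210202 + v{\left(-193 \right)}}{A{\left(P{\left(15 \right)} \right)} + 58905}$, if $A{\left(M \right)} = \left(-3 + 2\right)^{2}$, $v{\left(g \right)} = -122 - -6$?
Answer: $- \frac{171900477}{29453} \approx -5836.4$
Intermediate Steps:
$v{\left(g \right)} = -116$ ($v{\left(g \right)} = -122 + 6 = -116$)
$A{\left(M \right)} = 1$ ($A{\left(M \right)} = \left(-1\right)^{2} = 1$)
$-5840 + \frac{210202 + v{\left(-193 \right)}}{A{\left(P{\left(15 \right)} \right)} + 58905} = -5840 + \frac{210202 - 116}{1 + 58905} = -5840 + \frac{210086}{58906} = -5840 + 210086 \cdot \frac{1}{58906} = -5840 + \frac{105043}{29453} = - \frac{171900477}{29453}$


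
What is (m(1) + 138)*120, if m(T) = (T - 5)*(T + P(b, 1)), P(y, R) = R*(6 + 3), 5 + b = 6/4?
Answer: 11760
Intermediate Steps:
b = -7/2 (b = -5 + 6/4 = -5 + 6*(¼) = -5 + 3/2 = -7/2 ≈ -3.5000)
P(y, R) = 9*R (P(y, R) = R*9 = 9*R)
m(T) = (-5 + T)*(9 + T) (m(T) = (T - 5)*(T + 9*1) = (-5 + T)*(T + 9) = (-5 + T)*(9 + T))
(m(1) + 138)*120 = ((-45 + 1² + 4*1) + 138)*120 = ((-45 + 1 + 4) + 138)*120 = (-40 + 138)*120 = 98*120 = 11760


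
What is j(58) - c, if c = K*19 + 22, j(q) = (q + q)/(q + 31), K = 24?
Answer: -42426/89 ≈ -476.70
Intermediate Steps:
j(q) = 2*q/(31 + q) (j(q) = (2*q)/(31 + q) = 2*q/(31 + q))
c = 478 (c = 24*19 + 22 = 456 + 22 = 478)
j(58) - c = 2*58/(31 + 58) - 1*478 = 2*58/89 - 478 = 2*58*(1/89) - 478 = 116/89 - 478 = -42426/89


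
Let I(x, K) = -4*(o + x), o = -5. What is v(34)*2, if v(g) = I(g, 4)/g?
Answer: -116/17 ≈ -6.8235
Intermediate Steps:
I(x, K) = 20 - 4*x (I(x, K) = -4*(-5 + x) = 20 - 4*x)
v(g) = (20 - 4*g)/g
v(34)*2 = (-4 + 20/34)*2 = (-4 + 20*(1/34))*2 = (-4 + 10/17)*2 = -58/17*2 = -116/17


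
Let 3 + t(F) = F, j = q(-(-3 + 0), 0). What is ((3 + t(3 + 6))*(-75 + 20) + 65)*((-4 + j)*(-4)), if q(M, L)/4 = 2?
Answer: 6880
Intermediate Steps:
q(M, L) = 8 (q(M, L) = 4*2 = 8)
j = 8
t(F) = -3 + F
((3 + t(3 + 6))*(-75 + 20) + 65)*((-4 + j)*(-4)) = ((3 + (-3 + (3 + 6)))*(-75 + 20) + 65)*((-4 + 8)*(-4)) = ((3 + (-3 + 9))*(-55) + 65)*(4*(-4)) = ((3 + 6)*(-55) + 65)*(-16) = (9*(-55) + 65)*(-16) = (-495 + 65)*(-16) = -430*(-16) = 6880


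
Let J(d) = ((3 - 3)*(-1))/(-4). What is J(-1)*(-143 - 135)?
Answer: 0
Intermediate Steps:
J(d) = 0 (J(d) = (0*(-1))*(-1/4) = 0*(-1/4) = 0)
J(-1)*(-143 - 135) = 0*(-143 - 135) = 0*(-278) = 0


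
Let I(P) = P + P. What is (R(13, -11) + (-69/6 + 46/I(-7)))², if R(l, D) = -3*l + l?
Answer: 326041/196 ≈ 1663.5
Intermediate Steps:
R(l, D) = -2*l
I(P) = 2*P
(R(13, -11) + (-69/6 + 46/I(-7)))² = (-2*13 + (-69/6 + 46/((2*(-7)))))² = (-26 + (-69*⅙ + 46/(-14)))² = (-26 + (-23/2 + 46*(-1/14)))² = (-26 + (-23/2 - 23/7))² = (-26 - 207/14)² = (-571/14)² = 326041/196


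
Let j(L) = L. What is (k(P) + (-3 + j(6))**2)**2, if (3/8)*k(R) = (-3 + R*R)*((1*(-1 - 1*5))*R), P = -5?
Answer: 3129361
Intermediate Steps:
k(R) = -16*R*(-3 + R**2) (k(R) = 8*((-3 + R*R)*((1*(-1 - 1*5))*R))/3 = 8*((-3 + R**2)*((1*(-1 - 5))*R))/3 = 8*((-3 + R**2)*((1*(-6))*R))/3 = 8*((-3 + R**2)*(-6*R))/3 = 8*(-6*R*(-3 + R**2))/3 = -16*R*(-3 + R**2))
(k(P) + (-3 + j(6))**2)**2 = (16*(-5)*(3 - 1*(-5)**2) + (-3 + 6)**2)**2 = (16*(-5)*(3 - 1*25) + 3**2)**2 = (16*(-5)*(3 - 25) + 9)**2 = (16*(-5)*(-22) + 9)**2 = (1760 + 9)**2 = 1769**2 = 3129361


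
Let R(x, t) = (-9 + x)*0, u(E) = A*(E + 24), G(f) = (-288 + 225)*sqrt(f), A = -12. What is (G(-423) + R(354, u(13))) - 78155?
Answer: -78155 - 189*I*sqrt(47) ≈ -78155.0 - 1295.7*I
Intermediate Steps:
G(f) = -63*sqrt(f)
u(E) = -288 - 12*E (u(E) = -12*(E + 24) = -12*(24 + E) = -288 - 12*E)
R(x, t) = 0
(G(-423) + R(354, u(13))) - 78155 = (-189*I*sqrt(47) + 0) - 78155 = -189*I*sqrt(47) - 78155 = -78155 - 189*I*sqrt(47)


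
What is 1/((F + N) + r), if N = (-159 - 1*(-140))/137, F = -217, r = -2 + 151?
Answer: -137/9335 ≈ -0.014676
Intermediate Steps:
r = 149
N = -19/137 (N = (-159 + 140)*(1/137) = -19*1/137 = -19/137 ≈ -0.13869)
1/((F + N) + r) = 1/((-217 - 19/137) + 149) = 1/(-29748/137 + 149) = 1/(-9335/137) = -137/9335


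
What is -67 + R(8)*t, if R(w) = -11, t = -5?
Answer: -12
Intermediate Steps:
-67 + R(8)*t = -67 - 11*(-5) = -67 + 55 = -12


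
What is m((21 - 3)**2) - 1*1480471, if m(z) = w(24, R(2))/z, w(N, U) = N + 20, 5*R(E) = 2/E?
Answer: -119918140/81 ≈ -1.4805e+6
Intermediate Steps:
R(E) = 2/(5*E) (R(E) = (2/E)/5 = 2/(5*E))
w(N, U) = 20 + N
m(z) = 44/z (m(z) = (20 + 24)/z = 44/z)
m((21 - 3)**2) - 1*1480471 = 44/((21 - 3)**2) - 1*1480471 = 44/(18**2) - 1480471 = 44/324 - 1480471 = 44*(1/324) - 1480471 = 11/81 - 1480471 = -119918140/81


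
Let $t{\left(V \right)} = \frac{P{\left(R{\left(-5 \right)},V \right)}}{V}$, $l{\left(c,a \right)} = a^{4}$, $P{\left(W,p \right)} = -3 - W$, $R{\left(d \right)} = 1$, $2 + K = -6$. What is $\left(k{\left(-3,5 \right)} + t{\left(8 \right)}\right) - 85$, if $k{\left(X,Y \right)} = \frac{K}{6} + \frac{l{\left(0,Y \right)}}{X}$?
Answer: $- \frac{1771}{6} \approx -295.17$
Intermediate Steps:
$K = -8$ ($K = -2 - 6 = -8$)
$t{\left(V \right)} = - \frac{4}{V}$ ($t{\left(V \right)} = \frac{-3 - 1}{V} = - \frac{4}{V}$)
$k{\left(X,Y \right)} = - \frac{4}{3} + \frac{Y^{4}}{X}$ ($k{\left(X,Y \right)} = - \frac{8}{6} + \frac{Y^{4}}{X} = \left(-8\right) \frac{1}{6} + \frac{Y^{4}}{X} = - \frac{4}{3} + \frac{Y^{4}}{X}$)
$\left(k{\left(-3,5 \right)} + t{\left(8 \right)}\right) - 85 = \left(\left(- \frac{4}{3} + \frac{5^{4}}{-3}\right) - \frac{4}{8}\right) - 85 = \left(\left(- \frac{4}{3} - \frac{625}{3}\right) - \frac{1}{2}\right) - 85 = \left(- \frac{629}{3} - \frac{1}{2}\right) - 85 = - \frac{1261}{6} - 85 = - \frac{1771}{6}$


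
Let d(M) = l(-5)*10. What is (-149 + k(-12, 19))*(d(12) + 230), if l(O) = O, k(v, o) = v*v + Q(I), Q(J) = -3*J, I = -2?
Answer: 180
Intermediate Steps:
k(v, o) = 6 + v**2 (k(v, o) = v*v - 3*(-2) = v**2 + 6 = 6 + v**2)
d(M) = -50 (d(M) = -5*10 = -50)
(-149 + k(-12, 19))*(d(12) + 230) = (-149 + (6 + (-12)**2))*(-50 + 230) = (-149 + (6 + 144))*180 = (-149 + 150)*180 = 1*180 = 180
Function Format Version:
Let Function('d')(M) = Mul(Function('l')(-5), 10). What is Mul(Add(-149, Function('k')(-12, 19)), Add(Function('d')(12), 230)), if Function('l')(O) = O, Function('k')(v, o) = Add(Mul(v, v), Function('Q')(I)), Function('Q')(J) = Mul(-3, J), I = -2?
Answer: 180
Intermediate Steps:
Function('k')(v, o) = Add(6, Pow(v, 2)) (Function('k')(v, o) = Add(Mul(v, v), Mul(-3, -2)) = Add(Pow(v, 2), 6) = Add(6, Pow(v, 2)))
Function('d')(M) = -50 (Function('d')(M) = Mul(-5, 10) = -50)
Mul(Add(-149, Function('k')(-12, 19)), Add(Function('d')(12), 230)) = Mul(Add(-149, Add(6, Pow(-12, 2))), Add(-50, 230)) = Mul(Add(-149, Add(6, 144)), 180) = Mul(Add(-149, 150), 180) = Mul(1, 180) = 180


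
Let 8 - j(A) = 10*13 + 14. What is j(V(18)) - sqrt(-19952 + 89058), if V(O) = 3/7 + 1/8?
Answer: -136 - sqrt(69106) ≈ -398.88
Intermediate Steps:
V(O) = 31/56 (V(O) = 3*(1/7) + 1*(1/8) = 3/7 + 1/8 = 31/56)
j(A) = -136 (j(A) = 8 - (10*13 + 14) = 8 - (130 + 14) = 8 - 1*144 = 8 - 144 = -136)
j(V(18)) - sqrt(-19952 + 89058) = -136 - sqrt(-19952 + 89058) = -136 - sqrt(69106)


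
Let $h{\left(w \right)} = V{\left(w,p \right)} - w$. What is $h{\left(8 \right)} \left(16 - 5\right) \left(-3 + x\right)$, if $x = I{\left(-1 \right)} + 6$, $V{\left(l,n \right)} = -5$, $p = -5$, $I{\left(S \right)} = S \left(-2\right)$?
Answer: $-715$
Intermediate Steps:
$I{\left(S \right)} = - 2 S$
$h{\left(w \right)} = -5 - w$
$x = 8$ ($x = \left(-2\right) \left(-1\right) + 6 = 2 + 6 = 8$)
$h{\left(8 \right)} \left(16 - 5\right) \left(-3 + x\right) = \left(-5 - 8\right) \left(16 - 5\right) \left(-3 + 8\right) = \left(-5 - 8\right) 11 \cdot 5 = \left(-13\right) 55 = -715$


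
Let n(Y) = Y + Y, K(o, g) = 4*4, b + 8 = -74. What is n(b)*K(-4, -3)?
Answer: -2624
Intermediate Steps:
b = -82 (b = -8 - 74 = -82)
K(o, g) = 16
n(Y) = 2*Y
n(b)*K(-4, -3) = (2*(-82))*16 = -164*16 = -2624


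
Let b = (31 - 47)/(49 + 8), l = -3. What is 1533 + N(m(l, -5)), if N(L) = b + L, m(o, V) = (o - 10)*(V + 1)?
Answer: 90329/57 ≈ 1584.7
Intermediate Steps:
b = -16/57 ≈ -0.28070
m(o, V) = (1 + V)*(-10 + o) (m(o, V) = (-10 + o)*(1 + V) = (1 + V)*(-10 + o))
N(L) = -16/57 + L
1533 + N(m(l, -5)) = 1533 + (-16/57 + (-10 - 3 - 10*(-5) - 5*(-3))) = 1533 + (-16/57 + (-10 - 3 + 50 + 15)) = 1533 + (-16/57 + 52) = 1533 + 2948/57 = 90329/57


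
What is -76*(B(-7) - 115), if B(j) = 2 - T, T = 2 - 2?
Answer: 8588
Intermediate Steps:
T = 0
B(j) = 2 (B(j) = 2 - 1*0 = 2 + 0 = 2)
-76*(B(-7) - 115) = -76*(2 - 115) = -76*(-113) = 8588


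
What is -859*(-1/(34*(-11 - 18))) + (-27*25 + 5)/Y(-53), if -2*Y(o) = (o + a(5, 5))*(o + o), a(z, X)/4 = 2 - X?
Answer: -459727/679354 ≈ -0.67671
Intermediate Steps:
a(z, X) = 8 - 4*X (a(z, X) = 4*(2 - X) = 8 - 4*X)
Y(o) = -o*(-12 + o) (Y(o) = -(o + (8 - 4*5))*(o + o)/2 = -(o + (8 - 20))*2*o/2 = -(o - 12)*2*o/2 = -(-12 + o)*2*o/2 = -o*(-12 + o))
-859*(-1/(34*(-11 - 18))) + (-27*25 + 5)/Y(-53) = -859*(-1/(34*(-11 - 18))) + (-27*25 + 5)/((-53*(12 - 1*(-53)))) = -859/((-34*(-29))) + (-675 + 5)/((-53*(12 + 53))) = -859/986 - 670/((-53*65)) = -859*1/986 - 670/(-3445) = -859/986 - 670*(-1/3445) = -859/986 + 134/689 = -459727/679354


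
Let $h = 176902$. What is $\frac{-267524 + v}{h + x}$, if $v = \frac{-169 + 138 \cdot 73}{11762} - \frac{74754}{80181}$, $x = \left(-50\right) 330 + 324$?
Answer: $- \frac{28033222870319}{16842101119708} \approx -1.6645$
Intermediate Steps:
$x = -16176$ ($x = -16500 + 324 = -16176$)
$v = - \frac{9451527}{104787658}$ ($v = \left(-169 + 10074\right) \frac{1}{11762} - \frac{8306}{8909} = 9905 \cdot \frac{1}{11762} - \frac{8306}{8909} = \frac{9905}{11762} - \frac{8306}{8909} = - \frac{9451527}{104787658} \approx -0.090197$)
$\frac{-267524 + v}{h + x} = \frac{-267524 - \frac{9451527}{104787658}}{176902 - 16176} = - \frac{28033222870319}{104787658 \cdot 160726} = \left(- \frac{28033222870319}{104787658}\right) \frac{1}{160726} = - \frac{28033222870319}{16842101119708}$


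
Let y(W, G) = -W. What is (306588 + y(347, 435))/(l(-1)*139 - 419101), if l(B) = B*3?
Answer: -306241/419518 ≈ -0.72998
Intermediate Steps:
l(B) = 3*B
(306588 + y(347, 435))/(l(-1)*139 - 419101) = (306588 - 1*347)/((3*(-1))*139 - 419101) = (306588 - 347)/(-3*139 - 419101) = 306241/(-417 - 419101) = 306241/(-419518) = 306241*(-1/419518) = -306241/419518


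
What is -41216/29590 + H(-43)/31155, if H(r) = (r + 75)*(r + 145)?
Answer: -39583424/30729215 ≈ -1.2881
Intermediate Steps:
H(r) = (75 + r)*(145 + r)
-41216/29590 + H(-43)/31155 = -41216/29590 + (10875 + (-43)² + 220*(-43))/31155 = -41216*1/29590 + (10875 + 1849 - 9460)*(1/31155) = -20608/14795 + 3264*(1/31155) = -20608/14795 + 1088/10385 = -39583424/30729215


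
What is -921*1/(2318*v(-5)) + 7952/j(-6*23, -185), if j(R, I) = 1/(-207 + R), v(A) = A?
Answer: -31796468679/11590 ≈ -2.7434e+6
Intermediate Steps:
-921*1/(2318*v(-5)) + 7952/j(-6*23, -185) = -921/(2318*(-5)) + 7952/(1/(-207 - 6*23)) = -921/(-11590) + 7952/(1/(-207 - 138)) = -921*(-1/11590) + 7952/(1/(-345)) = 921/11590 + 7952/(-1/345) = 921/11590 + 7952*(-345) = 921/11590 - 2743440 = -31796468679/11590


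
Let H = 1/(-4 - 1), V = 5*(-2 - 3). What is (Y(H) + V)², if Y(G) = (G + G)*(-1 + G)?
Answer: 375769/625 ≈ 601.23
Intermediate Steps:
V = -25 (V = 5*(-5) = -25)
H = -⅕ (H = 1/(-5) = -⅕ ≈ -0.20000)
Y(G) = 2*G*(-1 + G) (Y(G) = (2*G)*(-1 + G) = 2*G*(-1 + G))
(Y(H) + V)² = (2*(-⅕)*(-1 - ⅕) - 25)² = (2*(-⅕)*(-6/5) - 25)² = (12/25 - 25)² = (-613/25)² = 375769/625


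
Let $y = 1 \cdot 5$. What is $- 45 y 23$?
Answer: $-5175$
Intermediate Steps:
$y = 5$
$- 45 y 23 = \left(-45\right) 5 \cdot 23 = \left(-225\right) 23 = -5175$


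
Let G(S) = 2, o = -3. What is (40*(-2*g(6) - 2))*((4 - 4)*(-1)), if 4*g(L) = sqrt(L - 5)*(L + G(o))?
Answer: 0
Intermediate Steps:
g(L) = sqrt(-5 + L)*(2 + L)/4 (g(L) = (sqrt(L - 5)*(L + 2))/4 = (sqrt(-5 + L)*(2 + L))/4 = sqrt(-5 + L)*(2 + L)/4)
(40*(-2*g(6) - 2))*((4 - 4)*(-1)) = (40*(-sqrt(-5 + 6)*(2 + 6)/2 - 2))*((4 - 4)*(-1)) = (40*(-sqrt(1)*8/2 - 2))*(0*(-1)) = (40*(-8/2 - 2))*0 = (40*(-2*2 - 2))*0 = (40*(-4 - 2))*0 = (40*(-6))*0 = -240*0 = 0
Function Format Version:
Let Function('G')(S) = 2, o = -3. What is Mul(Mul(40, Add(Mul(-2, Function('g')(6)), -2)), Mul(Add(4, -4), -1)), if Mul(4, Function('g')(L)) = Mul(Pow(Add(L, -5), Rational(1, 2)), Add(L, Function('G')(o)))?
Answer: 0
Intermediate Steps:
Function('g')(L) = Mul(Rational(1, 4), Pow(Add(-5, L), Rational(1, 2)), Add(2, L)) (Function('g')(L) = Mul(Rational(1, 4), Mul(Pow(Add(L, -5), Rational(1, 2)), Add(L, 2))) = Mul(Rational(1, 4), Mul(Pow(Add(-5, L), Rational(1, 2)), Add(2, L))) = Mul(Rational(1, 4), Pow(Add(-5, L), Rational(1, 2)), Add(2, L)))
Mul(Mul(40, Add(Mul(-2, Function('g')(6)), -2)), Mul(Add(4, -4), -1)) = Mul(Mul(40, Add(Mul(-2, Mul(Rational(1, 4), Pow(Add(-5, 6), Rational(1, 2)), Add(2, 6))), -2)), Mul(Add(4, -4), -1)) = Mul(Mul(40, Add(Mul(-2, Mul(Rational(1, 4), Pow(1, Rational(1, 2)), 8)), -2)), Mul(0, -1)) = Mul(Mul(40, Add(Mul(-2, Mul(Rational(1, 4), 1, 8)), -2)), 0) = Mul(Mul(40, Add(Mul(-2, 2), -2)), 0) = Mul(Mul(40, Add(-4, -2)), 0) = Mul(Mul(40, -6), 0) = Mul(-240, 0) = 0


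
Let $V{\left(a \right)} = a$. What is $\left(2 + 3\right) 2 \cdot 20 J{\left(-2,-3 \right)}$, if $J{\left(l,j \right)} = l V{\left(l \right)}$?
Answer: $800$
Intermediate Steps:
$J{\left(l,j \right)} = l^{2}$ ($J{\left(l,j \right)} = l l = l^{2}$)
$\left(2 + 3\right) 2 \cdot 20 J{\left(-2,-3 \right)} = \left(2 + 3\right) 2 \cdot 20 \left(-2\right)^{2} = 5 \cdot 2 \cdot 20 \cdot 4 = 10 \cdot 20 \cdot 4 = 200 \cdot 4 = 800$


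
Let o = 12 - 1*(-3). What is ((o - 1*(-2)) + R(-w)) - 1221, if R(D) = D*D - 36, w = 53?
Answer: 1569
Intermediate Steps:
o = 15 (o = 12 + 3 = 15)
R(D) = -36 + D**2 (R(D) = D**2 - 36 = -36 + D**2)
((o - 1*(-2)) + R(-w)) - 1221 = ((15 - 1*(-2)) + (-36 + (-1*53)**2)) - 1221 = ((15 + 2) + (-36 + (-53)**2)) - 1221 = (17 + (-36 + 2809)) - 1221 = (17 + 2773) - 1221 = 2790 - 1221 = 1569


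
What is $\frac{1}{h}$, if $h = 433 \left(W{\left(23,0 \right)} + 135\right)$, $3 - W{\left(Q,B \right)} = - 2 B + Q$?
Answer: $\frac{1}{49795} \approx 2.0082 \cdot 10^{-5}$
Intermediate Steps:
$W{\left(Q,B \right)} = 3 - Q + 2 B$ ($W{\left(Q,B \right)} = 3 - \left(- 2 B + Q\right) = 3 - \left(Q - 2 B\right) = 3 + \left(- Q + 2 B\right) = 3 - Q + 2 B$)
$h = 49795$ ($h = 433 \left(\left(3 - 23 + 2 \cdot 0\right) + 135\right) = 433 \left(\left(3 - 23 + 0\right) + 135\right) = 433 \left(-20 + 135\right) = 433 \cdot 115 = 49795$)
$\frac{1}{h} = \frac{1}{49795}$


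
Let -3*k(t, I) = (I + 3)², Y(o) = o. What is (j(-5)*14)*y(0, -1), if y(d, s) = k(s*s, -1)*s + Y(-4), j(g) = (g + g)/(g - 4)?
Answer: -1120/27 ≈ -41.482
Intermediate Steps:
k(t, I) = -(3 + I)²/3 (k(t, I) = -(I + 3)²/3 = -(3 + I)²/3)
j(g) = 2*g/(-4 + g) (j(g) = (2*g)/(-4 + g) = 2*g/(-4 + g))
y(d, s) = -4 - 4*s/3 (y(d, s) = (-(3 - 1)²/3)*s - 4 = (-⅓*2²)*s - 4 = (-⅓*4)*s - 4 = -4*s/3 - 4 = -4 - 4*s/3)
(j(-5)*14)*y(0, -1) = ((2*(-5)/(-4 - 5))*14)*(-4 - 4/3*(-1)) = ((2*(-5)/(-9))*14)*(-4 + 4/3) = ((2*(-5)*(-⅑))*14)*(-8/3) = ((10/9)*14)*(-8/3) = (140/9)*(-8/3) = -1120/27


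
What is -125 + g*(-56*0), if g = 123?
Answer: -125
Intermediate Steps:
-125 + g*(-56*0) = -125 + 123*(-56*0) = -125 + 123*0 = -125 + 0 = -125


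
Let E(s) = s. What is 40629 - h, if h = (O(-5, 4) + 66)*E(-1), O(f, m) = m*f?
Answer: 40675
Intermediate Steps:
O(f, m) = f*m
h = -46 (h = (-5*4 + 66)*(-1) = (-20 + 66)*(-1) = 46*(-1) = -46)
40629 - h = 40629 - 1*(-46) = 40629 + 46 = 40675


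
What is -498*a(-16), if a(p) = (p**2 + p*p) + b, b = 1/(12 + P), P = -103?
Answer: -23202318/91 ≈ -2.5497e+5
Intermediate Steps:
b = -1/91 (b = 1/(12 - 103) = 1/(-91) = -1/91 ≈ -0.010989)
a(p) = -1/91 + 2*p**2 (a(p) = (p**2 + p*p) - 1/91 = (p**2 + p**2) - 1/91 = 2*p**2 - 1/91 = -1/91 + 2*p**2)
-498*a(-16) = -498*(-1/91 + 2*(-16)**2) = -498*(-1/91 + 2*256) = -498*(-1/91 + 512) = -498*46591/91 = -23202318/91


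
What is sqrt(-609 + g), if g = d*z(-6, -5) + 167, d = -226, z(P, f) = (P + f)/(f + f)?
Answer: I*sqrt(17265)/5 ≈ 26.279*I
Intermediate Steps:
z(P, f) = (P + f)/(2*f) (z(P, f) = (P + f)/((2*f)) = (P + f)*(1/(2*f)) = (P + f)/(2*f))
g = -408/5 (g = -113*(-6 - 5)/(-5) + 167 = -113*(-1)*(-11)/5 + 167 = -226*11/10 + 167 = -1243/5 + 167 = -408/5 ≈ -81.600)
sqrt(-609 + g) = sqrt(-609 - 408/5) = sqrt(-3453/5) = I*sqrt(17265)/5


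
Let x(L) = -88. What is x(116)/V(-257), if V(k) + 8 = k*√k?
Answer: 704/16974657 - 22616*I*√257/16974657 ≈ 4.1474e-5 - 0.021359*I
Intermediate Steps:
V(k) = -8 + k^(3/2) (V(k) = -8 + k*√k = -8 + k^(3/2))
x(116)/V(-257) = -88/(-8 + (-257)^(3/2)) = -88/(-8 - 257*I*√257)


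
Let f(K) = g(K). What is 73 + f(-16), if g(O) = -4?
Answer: 69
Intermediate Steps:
f(K) = -4
73 + f(-16) = 73 - 4 = 69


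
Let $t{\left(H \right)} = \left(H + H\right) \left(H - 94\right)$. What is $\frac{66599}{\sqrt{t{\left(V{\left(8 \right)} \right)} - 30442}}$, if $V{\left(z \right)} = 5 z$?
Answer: $- \frac{5123 i \sqrt{34762}}{2674} \approx - 357.2 i$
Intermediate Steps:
$t{\left(H \right)} = 2 H \left(-94 + H\right)$
$\frac{66599}{\sqrt{t{\left(V{\left(8 \right)} \right)} - 30442}} = \frac{66599}{\sqrt{2 \cdot 5 \cdot 8 \left(-94 + 5 \cdot 8\right) - 30442}} = \frac{66599}{\sqrt{2 \cdot 40 \left(-94 + 40\right) - 30442}} = \frac{66599}{\sqrt{2 \cdot 40 \left(-54\right) - 30442}} = \frac{66599}{\sqrt{-4320 - 30442}} = \frac{66599}{\sqrt{-34762}} = \frac{66599}{i \sqrt{34762}} = 66599 \left(- \frac{i \sqrt{34762}}{34762}\right) = - \frac{5123 i \sqrt{34762}}{2674}$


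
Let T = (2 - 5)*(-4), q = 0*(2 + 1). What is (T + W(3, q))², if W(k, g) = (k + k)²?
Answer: 2304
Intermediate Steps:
q = 0 (q = 0*3 = 0)
T = 12 (T = -3*(-4) = 12)
W(k, g) = 4*k² (W(k, g) = (2*k)² = 4*k²)
(T + W(3, q))² = (12 + 4*3²)² = (12 + 4*9)² = (12 + 36)² = 48² = 2304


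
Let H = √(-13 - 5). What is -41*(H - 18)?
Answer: 738 - 123*I*√2 ≈ 738.0 - 173.95*I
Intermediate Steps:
H = 3*I*√2 (H = √(-18) = 3*I*√2 ≈ 4.2426*I)
-41*(H - 18) = -41*(3*I*√2 - 18) = -41*(-18 + 3*I*√2) = 738 - 123*I*√2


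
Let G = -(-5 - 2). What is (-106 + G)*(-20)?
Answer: 1980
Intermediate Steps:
G = 7 (G = -1*(-7) = 7)
(-106 + G)*(-20) = (-106 + 7)*(-20) = -99*(-20) = 1980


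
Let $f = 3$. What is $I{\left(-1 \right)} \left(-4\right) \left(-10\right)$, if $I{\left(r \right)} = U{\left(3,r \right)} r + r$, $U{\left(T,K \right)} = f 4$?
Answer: $-520$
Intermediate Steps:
$U{\left(T,K \right)} = 12$ ($U{\left(T,K \right)} = 3 \cdot 4 = 12$)
$I{\left(r \right)} = 13 r$ ($I{\left(r \right)} = 12 r + r = 13 r$)
$I{\left(-1 \right)} \left(-4\right) \left(-10\right) = 13 \left(-1\right) \left(-4\right) \left(-10\right) = \left(-13\right) \left(-4\right) \left(-10\right) = 52 \left(-10\right) = -520$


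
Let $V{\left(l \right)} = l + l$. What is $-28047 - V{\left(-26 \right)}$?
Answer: $-27995$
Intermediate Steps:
$V{\left(l \right)} = 2 l$
$-28047 - V{\left(-26 \right)} = -28047 - 2 \left(-26\right) = -28047 - -52 = -28047 + 52 = -27995$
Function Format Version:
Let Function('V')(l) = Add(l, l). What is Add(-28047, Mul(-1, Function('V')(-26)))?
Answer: -27995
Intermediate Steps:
Function('V')(l) = Mul(2, l)
Add(-28047, Mul(-1, Function('V')(-26))) = Add(-28047, Mul(-1, Mul(2, -26))) = Add(-28047, Mul(-1, -52)) = Add(-28047, 52) = -27995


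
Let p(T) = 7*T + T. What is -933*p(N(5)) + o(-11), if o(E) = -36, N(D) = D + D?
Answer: -74676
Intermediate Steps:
N(D) = 2*D
p(T) = 8*T
-933*p(N(5)) + o(-11) = -7464*2*5 - 36 = -7464*10 - 36 = -933*80 - 36 = -74640 - 36 = -74676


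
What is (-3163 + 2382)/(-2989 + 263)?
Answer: 781/2726 ≈ 0.28650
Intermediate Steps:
(-3163 + 2382)/(-2989 + 263) = -781/(-2726) = -781*(-1/2726) = 781/2726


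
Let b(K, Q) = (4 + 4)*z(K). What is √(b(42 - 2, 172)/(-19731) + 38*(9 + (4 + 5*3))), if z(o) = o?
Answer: 2*√103555509546/19731 ≈ 32.619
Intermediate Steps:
b(K, Q) = 8*K (b(K, Q) = (4 + 4)*K = 8*K)
√(b(42 - 2, 172)/(-19731) + 38*(9 + (4 + 5*3))) = √((8*(42 - 2))/(-19731) + 38*(9 + (4 + 5*3))) = √((8*40)*(-1/19731) + 38*(9 + (4 + 15))) = √(320*(-1/19731) + 38*(9 + 19)) = √(-320/19731 + 38*28) = √(-320/19731 + 1064) = √(20993464/19731) = 2*√103555509546/19731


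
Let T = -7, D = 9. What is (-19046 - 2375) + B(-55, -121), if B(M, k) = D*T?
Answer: -21484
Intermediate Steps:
B(M, k) = -63 (B(M, k) = 9*(-7) = -63)
(-19046 - 2375) + B(-55, -121) = (-19046 - 2375) - 63 = -21421 - 63 = -21484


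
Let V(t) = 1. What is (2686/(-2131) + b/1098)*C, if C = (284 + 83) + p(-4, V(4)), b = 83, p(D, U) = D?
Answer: -335454955/779946 ≈ -430.10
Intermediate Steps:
C = 363 (C = (284 + 83) - 4 = 367 - 4 = 363)
(2686/(-2131) + b/1098)*C = (2686/(-2131) + 83/1098)*363 = (2686*(-1/2131) + 83*(1/1098))*363 = (-2686/2131 + 83/1098)*363 = -2772355/2339838*363 = -335454955/779946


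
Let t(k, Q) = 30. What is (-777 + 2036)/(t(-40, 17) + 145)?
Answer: 1259/175 ≈ 7.1943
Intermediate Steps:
(-777 + 2036)/(t(-40, 17) + 145) = (-777 + 2036)/(30 + 145) = 1259/175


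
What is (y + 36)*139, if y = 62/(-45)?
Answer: 216562/45 ≈ 4812.5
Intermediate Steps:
y = -62/45 (y = 62*(-1/45) = -62/45 ≈ -1.3778)
(y + 36)*139 = (-62/45 + 36)*139 = (1558/45)*139 = 216562/45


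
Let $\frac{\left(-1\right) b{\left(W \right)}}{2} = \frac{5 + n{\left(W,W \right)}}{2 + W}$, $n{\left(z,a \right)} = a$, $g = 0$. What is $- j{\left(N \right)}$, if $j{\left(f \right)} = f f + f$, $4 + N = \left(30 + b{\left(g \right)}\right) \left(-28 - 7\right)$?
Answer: $-771762$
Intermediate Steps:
$b{\left(W \right)} = - \frac{2 \left(5 + W\right)}{2 + W}$ ($b{\left(W \right)} = - 2 \frac{5 + W}{2 + W} = - \frac{2 \left(5 + W\right)}{2 + W}$)
$N = -879$ ($N = -4 + \left(30 + \frac{2 \left(-5 - 0\right)}{2 + 0}\right) \left(-28 - 7\right) = -4 + \left(30 + \frac{2 \left(-5 + 0\right)}{2}\right) \left(-35\right) = -4 + \left(30 + 2 \cdot \frac{1}{2} \left(-5\right)\right) \left(-35\right) = -4 + \left(30 - 5\right) \left(-35\right) = -4 + 25 \left(-35\right) = -4 - 875 = -879$)
$j{\left(f \right)} = f + f^{2}$ ($j{\left(f \right)} = f^{2} + f = f + f^{2}$)
$- j{\left(N \right)} = - \left(-879\right) \left(1 - 879\right) = - \left(-879\right) \left(-878\right) = \left(-1\right) 771762 = -771762$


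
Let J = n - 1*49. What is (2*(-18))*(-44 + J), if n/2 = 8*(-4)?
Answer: 5652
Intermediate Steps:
n = -64 (n = 2*(8*(-4)) = 2*(-32) = -64)
J = -113 (J = -64 - 1*49 = -64 - 49 = -113)
(2*(-18))*(-44 + J) = (2*(-18))*(-44 - 113) = -36*(-157) = 5652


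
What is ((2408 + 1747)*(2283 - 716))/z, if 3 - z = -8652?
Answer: 434059/577 ≈ 752.27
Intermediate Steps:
z = 8655 (z = 3 - 1*(-8652) = 3 + 8652 = 8655)
((2408 + 1747)*(2283 - 716))/z = ((2408 + 1747)*(2283 - 716))/8655 = (4155*1567)*(1/8655) = 6510885*(1/8655) = 434059/577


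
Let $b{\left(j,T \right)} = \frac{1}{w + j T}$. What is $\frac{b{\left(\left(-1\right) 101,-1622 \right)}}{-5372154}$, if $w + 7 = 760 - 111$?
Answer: $- \frac{1}{883525935456} \approx -1.1318 \cdot 10^{-12}$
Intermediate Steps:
$w = 642$ ($w = -7 + \left(760 - 111\right) = -7 + 649 = 642$)
$b{\left(j,T \right)} = \frac{1}{642 + T j}$ ($b{\left(j,T \right)} = \frac{1}{642 + j T} = \frac{1}{642 + T j}$)
$\frac{b{\left(\left(-1\right) 101,-1622 \right)}}{-5372154} = \frac{1}{\left(642 - 1622 \left(\left(-1\right) 101\right)\right) \left(-5372154\right)} = \frac{1}{642 - -163822} \left(- \frac{1}{5372154}\right) = \frac{1}{642 + 163822} \left(- \frac{1}{5372154}\right) = \frac{1}{164464} \left(- \frac{1}{5372154}\right) = - \frac{1}{883525935456}$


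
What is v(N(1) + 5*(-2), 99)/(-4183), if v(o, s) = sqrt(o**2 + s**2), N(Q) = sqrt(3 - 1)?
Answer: -sqrt(9903 - 20*sqrt(2))/4183 ≈ -0.023756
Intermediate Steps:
N(Q) = sqrt(2)
v(N(1) + 5*(-2), 99)/(-4183) = sqrt((sqrt(2) + 5*(-2))**2 + 99**2)/(-4183) = sqrt((sqrt(2) - 10)**2 + 9801)*(-1/4183) = sqrt((-10 + sqrt(2))**2 + 9801)*(-1/4183) = sqrt(9801 + (-10 + sqrt(2))**2)*(-1/4183) = -sqrt(9801 + (-10 + sqrt(2))**2)/4183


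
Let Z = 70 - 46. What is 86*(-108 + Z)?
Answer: -7224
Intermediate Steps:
Z = 24
86*(-108 + Z) = 86*(-108 + 24) = 86*(-84) = -7224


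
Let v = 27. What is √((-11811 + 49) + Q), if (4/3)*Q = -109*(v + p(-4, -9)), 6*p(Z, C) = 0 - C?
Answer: I*√225470/4 ≈ 118.71*I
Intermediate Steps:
p(Z, C) = -C/6 (p(Z, C) = (0 - C)/6 = (-C)/6 = -C/6)
Q = -18639/8 (Q = 3*(-109*(27 - ⅙*(-9)))/4 = 3*(-109*(27 + 3/2))/4 = 3*(-109*57/2)/4 = (¾)*(-6213/2) = -18639/8 ≈ -2329.9)
√((-11811 + 49) + Q) = √((-11811 + 49) - 18639/8) = √(-11762 - 18639/8) = √(-112735/8) = I*√225470/4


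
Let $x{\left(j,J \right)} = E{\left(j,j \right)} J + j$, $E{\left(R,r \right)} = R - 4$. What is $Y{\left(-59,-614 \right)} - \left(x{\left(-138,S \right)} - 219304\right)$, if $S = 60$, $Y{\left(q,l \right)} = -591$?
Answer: $227371$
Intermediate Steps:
$E{\left(R,r \right)} = -4 + R$
$x{\left(j,J \right)} = j + J \left(-4 + j\right)$ ($x{\left(j,J \right)} = \left(-4 + j\right) J + j = J \left(-4 + j\right) + j = j + J \left(-4 + j\right)$)
$Y{\left(-59,-614 \right)} - \left(x{\left(-138,S \right)} - 219304\right) = -591 - \left(\left(-138 + 60 \left(-4 - 138\right)\right) - 219304\right) = -591 - \left(\left(-138 + 60 \left(-142\right)\right) - 219304\right) = -591 - \left(\left(-138 - 8520\right) - 219304\right) = -591 - \left(-8658 - 219304\right) = -591 - -227962 = -591 + 227962 = 227371$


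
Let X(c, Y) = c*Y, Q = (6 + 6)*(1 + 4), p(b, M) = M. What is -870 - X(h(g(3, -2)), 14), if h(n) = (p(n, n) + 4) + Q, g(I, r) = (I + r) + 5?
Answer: -1850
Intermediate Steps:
g(I, r) = 5 + I + r
Q = 60 (Q = 12*5 = 60)
h(n) = 64 + n (h(n) = (n + 4) + 60 = (4 + n) + 60 = 64 + n)
X(c, Y) = Y*c
-870 - X(h(g(3, -2)), 14) = -870 - 14*(64 + (5 + 3 - 2)) = -870 - 14*(64 + 6) = -870 - 14*70 = -870 - 1*980 = -870 - 980 = -1850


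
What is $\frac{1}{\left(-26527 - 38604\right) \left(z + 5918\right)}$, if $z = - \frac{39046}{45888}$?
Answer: $- \frac{22944}{8842384447039} \approx -2.5948 \cdot 10^{-9}$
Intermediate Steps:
$z = - \frac{19523}{22944}$ ($z = \left(-39046\right) \frac{1}{45888} = - \frac{19523}{22944} \approx -0.8509$)
$\frac{1}{\left(-26527 - 38604\right) \left(z + 5918\right)} = \frac{1}{\left(-26527 - 38604\right) \left(- \frac{19523}{22944} + 5918\right)} = \frac{1}{\left(-65131\right) \frac{135763069}{22944}} = \frac{1}{- \frac{8842384447039}{22944}} = - \frac{22944}{8842384447039}$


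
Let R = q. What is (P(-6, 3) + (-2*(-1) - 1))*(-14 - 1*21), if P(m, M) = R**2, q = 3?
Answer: -350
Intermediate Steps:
R = 3
P(m, M) = 9 (P(m, M) = 3**2 = 9)
(P(-6, 3) + (-2*(-1) - 1))*(-14 - 1*21) = (9 + (-2*(-1) - 1))*(-14 - 1*21) = (9 + (2 - 1))*(-14 - 21) = (9 + 1)*(-35) = 10*(-35) = -350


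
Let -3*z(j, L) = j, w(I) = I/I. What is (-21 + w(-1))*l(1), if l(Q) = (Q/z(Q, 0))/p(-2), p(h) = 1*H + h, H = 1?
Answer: -60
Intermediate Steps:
p(h) = 1 + h (p(h) = 1*1 + h = 1 + h)
w(I) = 1
z(j, L) = -j/3
l(Q) = 3 (l(Q) = (Q/((-Q/3)))/(1 - 2) = (Q*(-3/Q))/(-1) = -3*(-1) = 3)
(-21 + w(-1))*l(1) = (-21 + 1)*3 = -20*3 = -60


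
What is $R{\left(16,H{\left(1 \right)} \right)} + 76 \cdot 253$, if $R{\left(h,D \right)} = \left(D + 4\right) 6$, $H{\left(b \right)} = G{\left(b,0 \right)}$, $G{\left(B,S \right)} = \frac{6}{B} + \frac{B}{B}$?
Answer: $19294$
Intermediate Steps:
$G{\left(B,S \right)} = 1 + \frac{6}{B}$ ($G{\left(B,S \right)} = \frac{6}{B} + 1 = 1 + \frac{6}{B}$)
$H{\left(b \right)} = \frac{6 + b}{b}$
$R{\left(h,D \right)} = 24 + 6 D$ ($R{\left(h,D \right)} = \left(4 + D\right) 6 = 24 + 6 D$)
$R{\left(16,H{\left(1 \right)} \right)} + 76 \cdot 253 = \left(24 + 6 \frac{6 + 1}{1}\right) + 76 \cdot 253 = \left(24 + 6 \cdot 1 \cdot 7\right) + 19228 = \left(24 + 6 \cdot 7\right) + 19228 = \left(24 + 42\right) + 19228 = 66 + 19228 = 19294$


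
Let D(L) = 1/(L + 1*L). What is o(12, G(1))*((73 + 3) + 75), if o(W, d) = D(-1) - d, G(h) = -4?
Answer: 1057/2 ≈ 528.50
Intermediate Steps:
D(L) = 1/(2*L) (D(L) = 1/(L + L) = 1/(2*L))
o(W, d) = -½ - d (o(W, d) = (½)/(-1) - d = (½)*(-1) - d = -½ - d)
o(12, G(1))*((73 + 3) + 75) = (-½ - 1*(-4))*((73 + 3) + 75) = (-½ + 4)*(76 + 75) = (7/2)*151 = 1057/2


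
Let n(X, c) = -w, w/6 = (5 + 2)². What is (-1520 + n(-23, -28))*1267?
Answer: -2298338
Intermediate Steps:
w = 294 (w = 6*(5 + 2)² = 6*7² = 6*49 = 294)
n(X, c) = -294 (n(X, c) = -1*294 = -294)
(-1520 + n(-23, -28))*1267 = (-1520 - 294)*1267 = -1814*1267 = -2298338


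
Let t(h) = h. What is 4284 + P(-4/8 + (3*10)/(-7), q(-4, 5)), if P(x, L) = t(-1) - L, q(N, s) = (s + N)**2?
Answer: 4282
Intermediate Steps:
q(N, s) = (N + s)**2
P(x, L) = -1 - L
4284 + P(-4/8 + (3*10)/(-7), q(-4, 5)) = 4284 + (-1 - (-4 + 5)**2) = 4284 + (-1 - 1*1**2) = 4284 + (-1 - 1*1) = 4284 + (-1 - 1) = 4284 - 2 = 4282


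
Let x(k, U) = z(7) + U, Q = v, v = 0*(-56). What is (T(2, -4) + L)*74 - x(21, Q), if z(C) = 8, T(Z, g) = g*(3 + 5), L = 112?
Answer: 5912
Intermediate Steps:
v = 0
Q = 0
T(Z, g) = 8*g (T(Z, g) = g*8 = 8*g)
x(k, U) = 8 + U
(T(2, -4) + L)*74 - x(21, Q) = (8*(-4) + 112)*74 - (8 + 0) = (-32 + 112)*74 - 1*8 = 80*74 - 8 = 5920 - 8 = 5912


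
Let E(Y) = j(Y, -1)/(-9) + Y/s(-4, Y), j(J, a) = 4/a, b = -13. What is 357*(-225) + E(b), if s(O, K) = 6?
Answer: -1445881/18 ≈ -80327.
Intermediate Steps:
E(Y) = 4/9 + Y/6 (E(Y) = (4/(-1))/(-9) + Y/6 = (4*(-1))*(-1/9) + Y*(1/6) = -4*(-1/9) + Y/6 = 4/9 + Y/6)
357*(-225) + E(b) = 357*(-225) + (4/9 + (1/6)*(-13)) = -80325 + (4/9 - 13/6) = -80325 - 31/18 = -1445881/18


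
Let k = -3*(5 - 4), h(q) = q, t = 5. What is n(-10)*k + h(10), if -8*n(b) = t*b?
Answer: -35/4 ≈ -8.7500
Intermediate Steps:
n(b) = -5*b/8
k = -3 (k = -3*1 = -3)
n(-10)*k + h(10) = -5/8*(-10)*(-3) + 10 = (25/4)*(-3) + 10 = -75/4 + 10 = -35/4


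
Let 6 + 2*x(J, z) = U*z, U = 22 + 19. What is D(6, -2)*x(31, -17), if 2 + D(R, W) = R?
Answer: -1406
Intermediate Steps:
U = 41
D(R, W) = -2 + R
x(J, z) = -3 + 41*z/2 (x(J, z) = -3 + (41*z)/2 = -3 + 41*z/2)
D(6, -2)*x(31, -17) = (-2 + 6)*(-3 + (41/2)*(-17)) = 4*(-3 - 697/2) = 4*(-703/2) = -1406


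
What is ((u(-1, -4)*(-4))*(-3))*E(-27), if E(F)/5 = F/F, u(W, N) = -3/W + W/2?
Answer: 150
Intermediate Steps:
u(W, N) = W/2 - 3/W (u(W, N) = -3/W + W*(½) = -3/W + W/2 = W/2 - 3/W)
E(F) = 5 (E(F) = 5*(F/F) = 5*1 = 5)
((u(-1, -4)*(-4))*(-3))*E(-27) = ((((½)*(-1) - 3/(-1))*(-4))*(-3))*5 = (((-½ - 3*(-1))*(-4))*(-3))*5 = (((-½ + 3)*(-4))*(-3))*5 = (((5/2)*(-4))*(-3))*5 = -10*(-3)*5 = 30*5 = 150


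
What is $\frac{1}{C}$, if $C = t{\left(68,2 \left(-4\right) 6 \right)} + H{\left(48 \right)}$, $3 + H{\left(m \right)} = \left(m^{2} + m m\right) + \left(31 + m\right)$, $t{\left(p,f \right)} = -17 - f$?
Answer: $\frac{1}{4715} \approx 0.00021209$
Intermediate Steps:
$H{\left(m \right)} = 28 + m + 2 m^{2}$ ($H{\left(m \right)} = -3 + \left(\left(m^{2} + m m\right) + \left(31 + m\right)\right) = -3 + \left(\left(m^{2} + m^{2}\right) + \left(31 + m\right)\right) = -3 + \left(2 m^{2} + \left(31 + m\right)\right) = -3 + \left(31 + m + 2 m^{2}\right) = 28 + m + 2 m^{2}$)
$C = 4715$ ($C = \left(-17 - 2 \left(-4\right) 6\right) + \left(28 + 48 + 2 \cdot 48^{2}\right) = \left(-17 - \left(-8\right) 6\right) + \left(28 + 48 + 2 \cdot 2304\right) = \left(-17 - -48\right) + \left(28 + 48 + 4608\right) = \left(-17 + 48\right) + 4684 = 31 + 4684 = 4715$)
$\frac{1}{C} = \frac{1}{4715}$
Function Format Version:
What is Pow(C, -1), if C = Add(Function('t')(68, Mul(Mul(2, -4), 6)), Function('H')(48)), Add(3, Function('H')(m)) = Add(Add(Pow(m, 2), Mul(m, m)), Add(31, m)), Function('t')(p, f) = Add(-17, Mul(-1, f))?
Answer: Rational(1, 4715) ≈ 0.00021209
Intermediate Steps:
Function('H')(m) = Add(28, m, Mul(2, Pow(m, 2))) (Function('H')(m) = Add(-3, Add(Add(Pow(m, 2), Mul(m, m)), Add(31, m))) = Add(-3, Add(Add(Pow(m, 2), Pow(m, 2)), Add(31, m))) = Add(-3, Add(Mul(2, Pow(m, 2)), Add(31, m))) = Add(-3, Add(31, m, Mul(2, Pow(m, 2)))) = Add(28, m, Mul(2, Pow(m, 2))))
C = 4715 (C = Add(Add(-17, Mul(-1, Mul(Mul(2, -4), 6))), Add(28, 48, Mul(2, Pow(48, 2)))) = Add(Add(-17, Mul(-1, Mul(-8, 6))), Add(28, 48, Mul(2, 2304))) = Add(Add(-17, Mul(-1, -48)), Add(28, 48, 4608)) = Add(Add(-17, 48), 4684) = Add(31, 4684) = 4715)
Pow(C, -1) = Pow(4715, -1) = Rational(1, 4715)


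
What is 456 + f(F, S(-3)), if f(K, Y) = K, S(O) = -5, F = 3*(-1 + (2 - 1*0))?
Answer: 459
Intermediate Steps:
F = 3 (F = 3*(-1 + (2 + 0)) = 3*(-1 + 2) = 3*1 = 3)
456 + f(F, S(-3)) = 456 + 3 = 459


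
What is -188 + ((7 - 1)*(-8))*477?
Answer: -23084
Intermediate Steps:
-188 + ((7 - 1)*(-8))*477 = -188 + (6*(-8))*477 = -188 - 48*477 = -188 - 22896 = -23084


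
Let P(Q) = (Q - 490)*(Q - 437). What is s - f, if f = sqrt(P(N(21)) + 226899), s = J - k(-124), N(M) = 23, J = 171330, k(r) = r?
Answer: 171454 - 3*sqrt(46693) ≈ 1.7081e+5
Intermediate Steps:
P(Q) = (-490 + Q)*(-437 + Q)
s = 171454 (s = 171330 - 1*(-124) = 171330 + 124 = 171454)
f = 3*sqrt(46693) (f = sqrt((214130 + 23**2 - 927*23) + 226899) = sqrt((214130 + 529 - 21321) + 226899) = sqrt(193338 + 226899) = sqrt(420237) = 3*sqrt(46693) ≈ 648.26)
s - f = 171454 - 3*sqrt(46693)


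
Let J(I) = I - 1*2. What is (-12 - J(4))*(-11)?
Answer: 154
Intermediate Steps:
J(I) = -2 + I (J(I) = I - 2 = -2 + I)
(-12 - J(4))*(-11) = (-12 - (-2 + 4))*(-11) = (-12 - 1*2)*(-11) = (-12 - 2)*(-11) = -14*(-11) = 154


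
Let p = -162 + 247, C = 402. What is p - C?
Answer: -317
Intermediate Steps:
p = 85
p - C = 85 - 1*402 = 85 - 402 = -317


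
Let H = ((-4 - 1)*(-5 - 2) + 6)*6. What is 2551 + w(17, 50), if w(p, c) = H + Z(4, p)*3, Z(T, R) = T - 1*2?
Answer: 2803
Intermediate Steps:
Z(T, R) = -2 + T (Z(T, R) = T - 2 = -2 + T)
H = 246 (H = (-5*(-7) + 6)*6 = (35 + 6)*6 = 41*6 = 246)
w(p, c) = 252 (w(p, c) = 246 + (-2 + 4)*3 = 246 + 2*3 = 246 + 6 = 252)
2551 + w(17, 50) = 2551 + 252 = 2803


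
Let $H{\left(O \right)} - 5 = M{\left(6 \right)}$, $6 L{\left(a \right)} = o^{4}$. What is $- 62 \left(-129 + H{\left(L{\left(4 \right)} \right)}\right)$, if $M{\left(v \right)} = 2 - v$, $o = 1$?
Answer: $7936$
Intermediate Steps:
$L{\left(a \right)} = \frac{1}{6}$ ($L{\left(a \right)} = \frac{1^{4}}{6} = \frac{1}{6} \cdot 1 = \frac{1}{6}$)
$H{\left(O \right)} = 1$ ($H{\left(O \right)} = 5 + \left(2 - 6\right) = 5 - 4 = 1$)
$- 62 \left(-129 + H{\left(L{\left(4 \right)} \right)}\right) = - 62 \left(-129 + 1\right) = \left(-62\right) \left(-128\right) = 7936$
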